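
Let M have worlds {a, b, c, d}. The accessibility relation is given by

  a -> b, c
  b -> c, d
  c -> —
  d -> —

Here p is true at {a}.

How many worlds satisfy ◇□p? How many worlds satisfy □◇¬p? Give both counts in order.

2 and 2

For ◇□p:
a: successors {b, c}; □p there: b:F, c:T. ✓
b: successors {c, d}; □p there: c:T, d:T. ✓
c: no successors, so ◇□p fails. ✗
d: no successors, so ◇□p fails. ✗
— 2 worlds.
For □◇¬p:
a: successors {b, c}; ◇¬p there: b:T, c:F. ✗
b: successors {c, d}; ◇¬p there: c:F, d:F. ✗
c: no successors, so □◇¬p holds vacuously. ✓
d: no successors, so □◇¬p holds vacuously. ✓
— 2 worlds.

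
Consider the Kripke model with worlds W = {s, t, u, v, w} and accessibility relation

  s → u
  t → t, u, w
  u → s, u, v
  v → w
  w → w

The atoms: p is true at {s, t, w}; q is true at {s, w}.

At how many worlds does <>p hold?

s: successors {u}; p there: u:F. ✗
t: successors {t, u, w}; p there: t:T, u:F, w:T. ✓
u: successors {s, u, v}; p there: s:T, u:F, v:F. ✓
v: successors {w}; p there: w:T. ✓
w: successors {w}; p there: w:T. ✓
Satisfying worlds: {t, u, v, w}.

4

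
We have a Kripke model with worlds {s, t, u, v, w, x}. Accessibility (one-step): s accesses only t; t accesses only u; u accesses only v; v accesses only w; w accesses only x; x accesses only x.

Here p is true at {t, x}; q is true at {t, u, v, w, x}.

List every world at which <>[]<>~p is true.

s: successors {t}; []<>~p there: t:T. ✓
t: successors {u}; []<>~p there: u:T. ✓
u: successors {v}; []<>~p there: v:F. ✗
v: successors {w}; []<>~p there: w:F. ✗
w: successors {x}; []<>~p there: x:F. ✗
x: successors {x}; []<>~p there: x:F. ✗

{s, t}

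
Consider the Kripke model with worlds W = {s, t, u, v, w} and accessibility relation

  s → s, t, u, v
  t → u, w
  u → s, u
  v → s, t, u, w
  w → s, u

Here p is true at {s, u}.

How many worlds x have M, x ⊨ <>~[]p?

s: successors {s, t, u, v}; ~[]p there: s:T, t:T, u:F, v:T. ✓
t: successors {u, w}; ~[]p there: u:F, w:F. ✗
u: successors {s, u}; ~[]p there: s:T, u:F. ✓
v: successors {s, t, u, w}; ~[]p there: s:T, t:T, u:F, w:F. ✓
w: successors {s, u}; ~[]p there: s:T, u:F. ✓
Satisfying worlds: {s, u, v, w}.

4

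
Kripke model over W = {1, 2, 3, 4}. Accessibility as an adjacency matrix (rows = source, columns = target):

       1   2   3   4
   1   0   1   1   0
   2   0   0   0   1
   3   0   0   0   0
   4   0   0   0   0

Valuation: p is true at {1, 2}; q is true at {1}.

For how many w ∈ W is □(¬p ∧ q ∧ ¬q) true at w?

1: successors {2, 3}; ¬p ∧ q ∧ ¬q there: 2:F, 3:F. ✗
2: successors {4}; ¬p ∧ q ∧ ¬q there: 4:F. ✗
3: no successors, so □(¬p ∧ q ∧ ¬q) holds vacuously. ✓
4: no successors, so □(¬p ∧ q ∧ ¬q) holds vacuously. ✓
Satisfying worlds: {3, 4}.

2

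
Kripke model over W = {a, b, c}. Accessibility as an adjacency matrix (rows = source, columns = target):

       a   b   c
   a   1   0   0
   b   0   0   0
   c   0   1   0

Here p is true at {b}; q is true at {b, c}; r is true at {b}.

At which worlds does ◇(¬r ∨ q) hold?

{a, c}

a: successors {a}; ¬r ∨ q there: a:T. ✓
b: no successors, so ◇(¬r ∨ q) fails. ✗
c: successors {b}; ¬r ∨ q there: b:T. ✓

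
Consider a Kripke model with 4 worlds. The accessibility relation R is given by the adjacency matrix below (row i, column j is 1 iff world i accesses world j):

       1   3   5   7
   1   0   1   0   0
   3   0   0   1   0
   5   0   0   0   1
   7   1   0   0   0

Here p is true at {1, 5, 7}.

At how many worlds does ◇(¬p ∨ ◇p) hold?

3

1: successors {3}; ¬p ∨ ◇p there: 3:T. ✓
3: successors {5}; ¬p ∨ ◇p there: 5:T. ✓
5: successors {7}; ¬p ∨ ◇p there: 7:T. ✓
7: successors {1}; ¬p ∨ ◇p there: 1:F. ✗
Satisfying worlds: {1, 3, 5}.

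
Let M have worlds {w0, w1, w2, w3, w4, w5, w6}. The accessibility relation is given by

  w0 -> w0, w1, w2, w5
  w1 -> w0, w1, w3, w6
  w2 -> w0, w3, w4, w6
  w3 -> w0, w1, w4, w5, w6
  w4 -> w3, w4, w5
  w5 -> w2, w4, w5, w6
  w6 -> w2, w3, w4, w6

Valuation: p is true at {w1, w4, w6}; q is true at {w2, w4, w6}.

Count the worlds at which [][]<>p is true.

w0: successors {w0, w1, w2, w5}; []<>p there: w0:T, w1:T, w2:T, w5:T. ✓
w1: successors {w0, w1, w3, w6}; []<>p there: w0:T, w1:T, w3:T, w6:T. ✓
w2: successors {w0, w3, w4, w6}; []<>p there: w0:T, w3:T, w4:T, w6:T. ✓
w3: successors {w0, w1, w4, w5, w6}; []<>p there: w0:T, w1:T, w4:T, w5:T, w6:T. ✓
w4: successors {w3, w4, w5}; []<>p there: w3:T, w4:T, w5:T. ✓
w5: successors {w2, w4, w5, w6}; []<>p there: w2:T, w4:T, w5:T, w6:T. ✓
w6: successors {w2, w3, w4, w6}; []<>p there: w2:T, w3:T, w4:T, w6:T. ✓
Satisfying worlds: {w0, w1, w2, w3, w4, w5, w6}.

7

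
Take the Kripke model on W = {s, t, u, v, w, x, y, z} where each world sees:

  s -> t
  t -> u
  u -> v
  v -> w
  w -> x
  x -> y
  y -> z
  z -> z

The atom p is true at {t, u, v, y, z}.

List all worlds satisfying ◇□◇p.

{s, v, w, x, y, z}

s: successors {t}; □◇p there: t:T. ✓
t: successors {u}; □◇p there: u:F. ✗
u: successors {v}; □◇p there: v:F. ✗
v: successors {w}; □◇p there: w:T. ✓
w: successors {x}; □◇p there: x:T. ✓
x: successors {y}; □◇p there: y:T. ✓
y: successors {z}; □◇p there: z:T. ✓
z: successors {z}; □◇p there: z:T. ✓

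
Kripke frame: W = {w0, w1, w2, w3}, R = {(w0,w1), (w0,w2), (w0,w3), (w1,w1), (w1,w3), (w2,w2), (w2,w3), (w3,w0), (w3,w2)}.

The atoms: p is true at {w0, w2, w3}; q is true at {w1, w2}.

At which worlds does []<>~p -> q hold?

{w0, w1, w2, w3}

w0: []<>~p is F, q is F. ✓
w1: []<>~p is F, q is T. ✓
w2: []<>~p is F, q is T. ✓
w3: []<>~p is F, q is F. ✓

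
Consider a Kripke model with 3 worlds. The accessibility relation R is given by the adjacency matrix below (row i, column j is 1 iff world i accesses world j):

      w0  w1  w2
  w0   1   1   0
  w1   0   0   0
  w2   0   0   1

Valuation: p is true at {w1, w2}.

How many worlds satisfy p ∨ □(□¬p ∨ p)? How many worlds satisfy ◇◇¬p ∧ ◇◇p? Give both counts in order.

2 and 1

For p ∨ □(□¬p ∨ p):
w0: p is F, □(□¬p ∨ p) is F. ✗
w1: p is T, □(□¬p ∨ p) is T. ✓
w2: p is T, □(□¬p ∨ p) is T. ✓
— 2 worlds.
For ◇◇¬p ∧ ◇◇p:
w0: ◇◇¬p is T, ◇◇p is T. ✓
w1: ◇◇¬p is F, ◇◇p is F. ✗
w2: ◇◇¬p is F, ◇◇p is T. ✗
— 1 world.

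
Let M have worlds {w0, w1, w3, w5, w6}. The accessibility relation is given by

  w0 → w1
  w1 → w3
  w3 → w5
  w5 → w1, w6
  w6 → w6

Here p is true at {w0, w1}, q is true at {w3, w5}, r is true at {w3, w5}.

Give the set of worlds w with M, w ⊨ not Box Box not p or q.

{w3, w5}

w0: not Box Box not p is F, q is F. ✗
w1: not Box Box not p is F, q is F. ✗
w3: not Box Box not p is T, q is T. ✓
w5: not Box Box not p is F, q is T. ✓
w6: not Box Box not p is F, q is F. ✗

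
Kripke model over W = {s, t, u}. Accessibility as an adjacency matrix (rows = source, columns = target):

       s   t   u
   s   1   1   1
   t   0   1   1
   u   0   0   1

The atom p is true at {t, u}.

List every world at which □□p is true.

{t, u}

s: successors {s, t, u}; □p there: s:F, t:T, u:T. ✗
t: successors {t, u}; □p there: t:T, u:T. ✓
u: successors {u}; □p there: u:T. ✓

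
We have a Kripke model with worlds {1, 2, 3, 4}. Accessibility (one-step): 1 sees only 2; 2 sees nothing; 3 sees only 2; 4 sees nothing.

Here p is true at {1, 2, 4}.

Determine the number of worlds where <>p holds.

2

1: successors {2}; p there: 2:T. ✓
2: no successors, so <>p fails. ✗
3: successors {2}; p there: 2:T. ✓
4: no successors, so <>p fails. ✗
Satisfying worlds: {1, 3}.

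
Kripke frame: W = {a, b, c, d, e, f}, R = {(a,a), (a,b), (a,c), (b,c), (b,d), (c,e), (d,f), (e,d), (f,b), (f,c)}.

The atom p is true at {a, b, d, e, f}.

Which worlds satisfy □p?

a: successors {a, b, c}; p there: a:T, b:T, c:F. ✗
b: successors {c, d}; p there: c:F, d:T. ✗
c: successors {e}; p there: e:T. ✓
d: successors {f}; p there: f:T. ✓
e: successors {d}; p there: d:T. ✓
f: successors {b, c}; p there: b:T, c:F. ✗

{c, d, e}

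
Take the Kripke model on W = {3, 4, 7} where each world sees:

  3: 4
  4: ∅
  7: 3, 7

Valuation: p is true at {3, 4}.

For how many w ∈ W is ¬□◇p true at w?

3: □◇p is F. ✓
4: □◇p is T. ✗
7: □◇p is T. ✗
Satisfying worlds: {3}.

1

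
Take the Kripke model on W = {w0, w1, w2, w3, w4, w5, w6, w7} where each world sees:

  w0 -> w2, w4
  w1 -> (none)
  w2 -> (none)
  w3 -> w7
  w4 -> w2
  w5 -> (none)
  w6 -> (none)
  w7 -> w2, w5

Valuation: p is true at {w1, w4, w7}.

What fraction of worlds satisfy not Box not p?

1/4

w0: Box not p is F. ✓
w1: Box not p is T. ✗
w2: Box not p is T. ✗
w3: Box not p is F. ✓
w4: Box not p is T. ✗
w5: Box not p is T. ✗
w6: Box not p is T. ✗
w7: Box not p is T. ✗
That's 2 of 8 worlds, so 2/8 = 1/4.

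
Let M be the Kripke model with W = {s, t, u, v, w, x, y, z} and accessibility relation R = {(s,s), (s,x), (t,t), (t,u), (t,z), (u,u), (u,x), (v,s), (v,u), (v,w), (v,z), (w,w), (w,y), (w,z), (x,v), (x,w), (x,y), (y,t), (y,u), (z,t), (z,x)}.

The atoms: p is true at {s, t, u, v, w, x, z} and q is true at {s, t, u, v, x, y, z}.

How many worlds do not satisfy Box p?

2

s: successors {s, x}; p there: s:T, x:T. ✓
t: successors {t, u, z}; p there: t:T, u:T, z:T. ✓
u: successors {u, x}; p there: u:T, x:T. ✓
v: successors {s, u, w, z}; p there: s:T, u:T, w:T, z:T. ✓
w: successors {w, y, z}; p there: w:T, y:F, z:T. ✗
x: successors {v, w, y}; p there: v:T, w:T, y:F. ✗
y: successors {t, u}; p there: t:T, u:T. ✓
z: successors {t, x}; p there: t:T, x:T. ✓
Satisfying worlds: {s, t, u, v, y, z}.
So Box p fails at the other 2 worlds.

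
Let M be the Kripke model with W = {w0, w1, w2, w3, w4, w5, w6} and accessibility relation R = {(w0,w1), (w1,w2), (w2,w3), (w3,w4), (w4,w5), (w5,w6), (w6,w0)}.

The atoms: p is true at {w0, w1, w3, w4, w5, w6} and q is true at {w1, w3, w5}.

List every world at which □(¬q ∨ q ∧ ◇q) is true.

{w1, w3, w5, w6}

w0: successors {w1}; ¬q ∨ q ∧ ◇q there: w1:F. ✗
w1: successors {w2}; ¬q ∨ q ∧ ◇q there: w2:T. ✓
w2: successors {w3}; ¬q ∨ q ∧ ◇q there: w3:F. ✗
w3: successors {w4}; ¬q ∨ q ∧ ◇q there: w4:T. ✓
w4: successors {w5}; ¬q ∨ q ∧ ◇q there: w5:F. ✗
w5: successors {w6}; ¬q ∨ q ∧ ◇q there: w6:T. ✓
w6: successors {w0}; ¬q ∨ q ∧ ◇q there: w0:T. ✓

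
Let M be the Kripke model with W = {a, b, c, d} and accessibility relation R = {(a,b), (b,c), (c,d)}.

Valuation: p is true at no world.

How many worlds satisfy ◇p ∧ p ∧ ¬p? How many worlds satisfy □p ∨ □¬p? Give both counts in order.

For ◇p ∧ p ∧ ¬p:
a: ◇p ∧ p is F, ¬p is T. ✗
b: ◇p ∧ p is F, ¬p is T. ✗
c: ◇p ∧ p is F, ¬p is T. ✗
d: ◇p ∧ p is F, ¬p is T. ✗
— 0 worlds.
For □p ∨ □¬p:
a: □p is F, □¬p is T. ✓
b: □p is F, □¬p is T. ✓
c: □p is F, □¬p is T. ✓
d: □p is T, □¬p is T. ✓
— 4 worlds.

0 and 4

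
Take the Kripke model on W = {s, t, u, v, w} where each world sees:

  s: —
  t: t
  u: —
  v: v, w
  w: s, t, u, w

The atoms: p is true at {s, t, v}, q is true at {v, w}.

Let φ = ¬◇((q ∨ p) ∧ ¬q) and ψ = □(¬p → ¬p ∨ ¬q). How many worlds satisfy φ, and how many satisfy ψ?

3 and 5

For ¬◇((q ∨ p) ∧ ¬q):
s: ◇((q ∨ p) ∧ ¬q) is F. ✓
t: ◇((q ∨ p) ∧ ¬q) is T. ✗
u: ◇((q ∨ p) ∧ ¬q) is F. ✓
v: ◇((q ∨ p) ∧ ¬q) is F. ✓
w: ◇((q ∨ p) ∧ ¬q) is T. ✗
— 3 worlds.
For □(¬p → ¬p ∨ ¬q):
s: no successors, so □(¬p → ¬p ∨ ¬q) holds vacuously. ✓
t: successors {t}; ¬p → ¬p ∨ ¬q there: t:T. ✓
u: no successors, so □(¬p → ¬p ∨ ¬q) holds vacuously. ✓
v: successors {v, w}; ¬p → ¬p ∨ ¬q there: v:T, w:T. ✓
w: successors {s, t, u, w}; ¬p → ¬p ∨ ¬q there: s:T, t:T, u:T, w:T. ✓
— 5 worlds.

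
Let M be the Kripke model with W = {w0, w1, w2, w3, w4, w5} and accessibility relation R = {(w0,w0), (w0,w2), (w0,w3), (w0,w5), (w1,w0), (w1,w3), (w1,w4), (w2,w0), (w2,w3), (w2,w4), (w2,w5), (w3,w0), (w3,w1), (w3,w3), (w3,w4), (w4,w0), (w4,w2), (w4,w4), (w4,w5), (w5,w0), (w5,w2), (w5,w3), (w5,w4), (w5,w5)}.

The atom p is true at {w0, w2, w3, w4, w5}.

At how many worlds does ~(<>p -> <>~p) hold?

w0: <>p -> <>~p is F. ✓
w1: <>p -> <>~p is F. ✓
w2: <>p -> <>~p is F. ✓
w3: <>p -> <>~p is T. ✗
w4: <>p -> <>~p is F. ✓
w5: <>p -> <>~p is F. ✓
Satisfying worlds: {w0, w1, w2, w4, w5}.

5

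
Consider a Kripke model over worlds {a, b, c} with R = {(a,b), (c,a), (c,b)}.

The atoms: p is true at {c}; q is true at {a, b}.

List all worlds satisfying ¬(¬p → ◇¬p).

a: ¬p → ◇¬p is T. ✗
b: ¬p → ◇¬p is F. ✓
c: ¬p → ◇¬p is T. ✗

{b}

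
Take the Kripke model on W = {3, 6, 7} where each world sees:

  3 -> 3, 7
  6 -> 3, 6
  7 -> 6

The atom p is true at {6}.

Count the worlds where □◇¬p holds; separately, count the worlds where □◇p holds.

For □◇¬p:
3: successors {3, 7}; ◇¬p there: 3:T, 7:F. ✗
6: successors {3, 6}; ◇¬p there: 3:T, 6:T. ✓
7: successors {6}; ◇¬p there: 6:T. ✓
— 2 worlds.
For □◇p:
3: successors {3, 7}; ◇p there: 3:F, 7:T. ✗
6: successors {3, 6}; ◇p there: 3:F, 6:T. ✗
7: successors {6}; ◇p there: 6:T. ✓
— 1 world.

2 and 1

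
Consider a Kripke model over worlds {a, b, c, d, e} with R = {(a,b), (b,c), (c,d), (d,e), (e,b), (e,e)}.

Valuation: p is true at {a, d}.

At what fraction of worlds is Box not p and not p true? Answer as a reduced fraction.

2/5

a: Box not p is T, not p is F. ✗
b: Box not p is T, not p is T. ✓
c: Box not p is F, not p is T. ✗
d: Box not p is T, not p is F. ✗
e: Box not p is T, not p is T. ✓
That's 2 of 5 worlds, so 2/5.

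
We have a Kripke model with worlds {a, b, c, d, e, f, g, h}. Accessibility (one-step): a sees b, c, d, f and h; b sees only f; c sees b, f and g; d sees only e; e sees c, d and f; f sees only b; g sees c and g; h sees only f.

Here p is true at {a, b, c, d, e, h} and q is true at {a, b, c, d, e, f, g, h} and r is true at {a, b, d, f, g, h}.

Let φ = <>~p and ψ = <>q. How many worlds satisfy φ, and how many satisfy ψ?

For <>~p:
a: successors {b, c, d, f, h}; ~p there: b:F, c:F, d:F, f:T, h:F. ✓
b: successors {f}; ~p there: f:T. ✓
c: successors {b, f, g}; ~p there: b:F, f:T, g:T. ✓
d: successors {e}; ~p there: e:F. ✗
e: successors {c, d, f}; ~p there: c:F, d:F, f:T. ✓
f: successors {b}; ~p there: b:F. ✗
g: successors {c, g}; ~p there: c:F, g:T. ✓
h: successors {f}; ~p there: f:T. ✓
— 6 worlds.
For <>q:
a: successors {b, c, d, f, h}; q there: b:T, c:T, d:T, f:T, h:T. ✓
b: successors {f}; q there: f:T. ✓
c: successors {b, f, g}; q there: b:T, f:T, g:T. ✓
d: successors {e}; q there: e:T. ✓
e: successors {c, d, f}; q there: c:T, d:T, f:T. ✓
f: successors {b}; q there: b:T. ✓
g: successors {c, g}; q there: c:T, g:T. ✓
h: successors {f}; q there: f:T. ✓
— 8 worlds.

6 and 8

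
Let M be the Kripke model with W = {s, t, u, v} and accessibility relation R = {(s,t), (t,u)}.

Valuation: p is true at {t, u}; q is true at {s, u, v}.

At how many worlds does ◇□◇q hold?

1

s: successors {t}; □◇q there: t:F. ✗
t: successors {u}; □◇q there: u:T. ✓
u: no successors, so ◇□◇q fails. ✗
v: no successors, so ◇□◇q fails. ✗
Satisfying worlds: {t}.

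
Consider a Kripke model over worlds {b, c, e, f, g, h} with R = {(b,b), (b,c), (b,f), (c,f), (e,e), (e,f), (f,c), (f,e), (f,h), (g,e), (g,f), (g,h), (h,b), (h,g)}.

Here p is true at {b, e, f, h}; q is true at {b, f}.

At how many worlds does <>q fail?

b: successors {b, c, f}; q there: b:T, c:F, f:T. ✓
c: successors {f}; q there: f:T. ✓
e: successors {e, f}; q there: e:F, f:T. ✓
f: successors {c, e, h}; q there: c:F, e:F, h:F. ✗
g: successors {e, f, h}; q there: e:F, f:T, h:F. ✓
h: successors {b, g}; q there: b:T, g:F. ✓
Satisfying worlds: {b, c, e, g, h}.
So <>q fails at the other 1 world.

1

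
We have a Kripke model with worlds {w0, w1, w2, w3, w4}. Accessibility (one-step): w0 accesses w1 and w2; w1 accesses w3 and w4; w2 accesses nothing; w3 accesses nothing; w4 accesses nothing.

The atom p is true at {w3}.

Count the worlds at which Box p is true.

3

w0: successors {w1, w2}; p there: w1:F, w2:F. ✗
w1: successors {w3, w4}; p there: w3:T, w4:F. ✗
w2: no successors, so Box p holds vacuously. ✓
w3: no successors, so Box p holds vacuously. ✓
w4: no successors, so Box p holds vacuously. ✓
Satisfying worlds: {w2, w3, w4}.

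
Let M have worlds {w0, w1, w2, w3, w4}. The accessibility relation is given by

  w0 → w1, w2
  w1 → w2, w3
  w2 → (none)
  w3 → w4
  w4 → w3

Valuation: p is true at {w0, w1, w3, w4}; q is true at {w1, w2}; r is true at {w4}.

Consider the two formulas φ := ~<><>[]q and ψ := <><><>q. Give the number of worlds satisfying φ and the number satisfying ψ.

4 and 0

For ~<><>[]q:
w0: <><>[]q is T. ✗
w1: <><>[]q is F. ✓
w2: <><>[]q is F. ✓
w3: <><>[]q is F. ✓
w4: <><>[]q is F. ✓
— 4 worlds.
For <><><>q:
w0: successors {w1, w2}; <><>q there: w1:F, w2:F. ✗
w1: successors {w2, w3}; <><>q there: w2:F, w3:F. ✗
w2: no successors, so <><><>q fails. ✗
w3: successors {w4}; <><>q there: w4:F. ✗
w4: successors {w3}; <><>q there: w3:F. ✗
— 0 worlds.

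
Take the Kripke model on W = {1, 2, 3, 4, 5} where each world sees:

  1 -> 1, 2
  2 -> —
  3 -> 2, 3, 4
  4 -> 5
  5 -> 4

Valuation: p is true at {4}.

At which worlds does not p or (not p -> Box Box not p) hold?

{1, 2, 3, 4, 5}

1: not p is T, not p -> Box Box not p is T. ✓
2: not p is T, not p -> Box Box not p is T. ✓
3: not p is T, not p -> Box Box not p is F. ✓
4: not p is F, not p -> Box Box not p is T. ✓
5: not p is T, not p -> Box Box not p is T. ✓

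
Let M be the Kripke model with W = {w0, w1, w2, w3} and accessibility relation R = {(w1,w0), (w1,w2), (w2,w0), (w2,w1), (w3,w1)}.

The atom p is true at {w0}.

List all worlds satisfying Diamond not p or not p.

w0: Diamond not p is F, not p is F. ✗
w1: Diamond not p is T, not p is T. ✓
w2: Diamond not p is T, not p is T. ✓
w3: Diamond not p is T, not p is T. ✓

{w1, w2, w3}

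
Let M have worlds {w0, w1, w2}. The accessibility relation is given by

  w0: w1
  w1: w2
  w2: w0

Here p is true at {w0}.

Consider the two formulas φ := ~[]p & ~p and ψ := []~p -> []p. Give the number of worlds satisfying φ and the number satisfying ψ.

For ~[]p & ~p:
w0: ~[]p is T, ~p is F. ✗
w1: ~[]p is T, ~p is T. ✓
w2: ~[]p is F, ~p is T. ✗
— 1 world.
For []~p -> []p:
w0: []~p is T, []p is F. ✗
w1: []~p is T, []p is F. ✗
w2: []~p is F, []p is T. ✓
— 1 world.

1 and 1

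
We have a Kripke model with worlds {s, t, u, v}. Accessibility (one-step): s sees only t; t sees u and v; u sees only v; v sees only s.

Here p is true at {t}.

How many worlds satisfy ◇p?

s: successors {t}; p there: t:T. ✓
t: successors {u, v}; p there: u:F, v:F. ✗
u: successors {v}; p there: v:F. ✗
v: successors {s}; p there: s:F. ✗
Satisfying worlds: {s}.

1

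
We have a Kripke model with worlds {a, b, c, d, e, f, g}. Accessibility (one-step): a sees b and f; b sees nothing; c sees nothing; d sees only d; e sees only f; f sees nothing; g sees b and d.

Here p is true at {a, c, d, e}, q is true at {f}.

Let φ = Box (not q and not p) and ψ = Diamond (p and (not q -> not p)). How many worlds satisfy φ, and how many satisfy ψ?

For Box (not q and not p):
a: successors {b, f}; not q and not p there: b:T, f:F. ✗
b: no successors, so Box (not q and not p) holds vacuously. ✓
c: no successors, so Box (not q and not p) holds vacuously. ✓
d: successors {d}; not q and not p there: d:F. ✗
e: successors {f}; not q and not p there: f:F. ✗
f: no successors, so Box (not q and not p) holds vacuously. ✓
g: successors {b, d}; not q and not p there: b:T, d:F. ✗
— 3 worlds.
For Diamond (p and (not q -> not p)):
a: successors {b, f}; p and (not q -> not p) there: b:F, f:F. ✗
b: no successors, so Diamond (p and (not q -> not p)) fails. ✗
c: no successors, so Diamond (p and (not q -> not p)) fails. ✗
d: successors {d}; p and (not q -> not p) there: d:F. ✗
e: successors {f}; p and (not q -> not p) there: f:F. ✗
f: no successors, so Diamond (p and (not q -> not p)) fails. ✗
g: successors {b, d}; p and (not q -> not p) there: b:F, d:F. ✗
— 0 worlds.

3 and 0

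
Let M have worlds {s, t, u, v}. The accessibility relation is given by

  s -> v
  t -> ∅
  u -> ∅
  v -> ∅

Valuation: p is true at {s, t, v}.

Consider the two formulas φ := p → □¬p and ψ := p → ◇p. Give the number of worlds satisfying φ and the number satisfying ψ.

For p → □¬p:
s: p is T, □¬p is F. ✗
t: p is T, □¬p is T. ✓
u: p is F, □¬p is T. ✓
v: p is T, □¬p is T. ✓
— 3 worlds.
For p → ◇p:
s: p is T, ◇p is T. ✓
t: p is T, ◇p is F. ✗
u: p is F, ◇p is F. ✓
v: p is T, ◇p is F. ✗
— 2 worlds.

3 and 2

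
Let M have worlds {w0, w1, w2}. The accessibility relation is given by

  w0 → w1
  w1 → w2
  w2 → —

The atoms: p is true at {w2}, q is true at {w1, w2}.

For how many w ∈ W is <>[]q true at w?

2

w0: successors {w1}; []q there: w1:T. ✓
w1: successors {w2}; []q there: w2:T. ✓
w2: no successors, so <>[]q fails. ✗
Satisfying worlds: {w0, w1}.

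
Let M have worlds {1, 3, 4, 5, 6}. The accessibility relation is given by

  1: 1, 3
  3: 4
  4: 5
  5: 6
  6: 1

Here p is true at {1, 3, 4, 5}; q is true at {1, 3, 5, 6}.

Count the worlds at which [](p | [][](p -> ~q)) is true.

4

1: successors {1, 3}; p | [][](p -> ~q) there: 1:T, 3:T. ✓
3: successors {4}; p | [][](p -> ~q) there: 4:T. ✓
4: successors {5}; p | [][](p -> ~q) there: 5:T. ✓
5: successors {6}; p | [][](p -> ~q) there: 6:F. ✗
6: successors {1}; p | [][](p -> ~q) there: 1:T. ✓
Satisfying worlds: {1, 3, 4, 6}.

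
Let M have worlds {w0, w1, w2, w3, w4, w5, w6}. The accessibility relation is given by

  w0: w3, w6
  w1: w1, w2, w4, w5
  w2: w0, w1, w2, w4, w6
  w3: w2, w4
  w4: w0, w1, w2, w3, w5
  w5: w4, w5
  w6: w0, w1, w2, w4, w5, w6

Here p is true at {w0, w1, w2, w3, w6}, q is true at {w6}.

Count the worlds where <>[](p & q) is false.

w0: successors {w3, w6}; [](p & q) there: w3:F, w6:F. ✗
w1: successors {w1, w2, w4, w5}; [](p & q) there: w1:F, w2:F, w4:F, w5:F. ✗
w2: successors {w0, w1, w2, w4, w6}; [](p & q) there: w0:F, w1:F, w2:F, w4:F, w6:F. ✗
w3: successors {w2, w4}; [](p & q) there: w2:F, w4:F. ✗
w4: successors {w0, w1, w2, w3, w5}; [](p & q) there: w0:F, w1:F, w2:F, w3:F, w5:F. ✗
w5: successors {w4, w5}; [](p & q) there: w4:F, w5:F. ✗
w6: successors {w0, w1, w2, w4, w5, w6}; [](p & q) there: w0:F, w1:F, w2:F, w4:F, w5:F, w6:F. ✗
Satisfying worlds: ∅.
So <>[](p & q) fails at the other 7 worlds.

7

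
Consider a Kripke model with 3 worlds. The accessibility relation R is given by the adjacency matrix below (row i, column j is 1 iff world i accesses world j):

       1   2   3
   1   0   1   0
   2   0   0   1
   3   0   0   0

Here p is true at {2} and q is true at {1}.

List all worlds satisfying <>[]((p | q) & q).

1: successors {2}; []((p | q) & q) there: 2:F. ✗
2: successors {3}; []((p | q) & q) there: 3:T. ✓
3: no successors, so <>[]((p | q) & q) fails. ✗

{2}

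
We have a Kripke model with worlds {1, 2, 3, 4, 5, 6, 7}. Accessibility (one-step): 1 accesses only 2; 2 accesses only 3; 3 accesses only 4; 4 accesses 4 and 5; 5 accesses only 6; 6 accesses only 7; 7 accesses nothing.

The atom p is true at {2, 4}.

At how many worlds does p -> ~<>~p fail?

2

1: p is F, ~<>~p is T. ✓
2: p is T, ~<>~p is F. ✗
3: p is F, ~<>~p is T. ✓
4: p is T, ~<>~p is F. ✗
5: p is F, ~<>~p is F. ✓
6: p is F, ~<>~p is F. ✓
7: p is F, ~<>~p is T. ✓
Satisfying worlds: {1, 3, 5, 6, 7}.
So p -> ~<>~p fails at the other 2 worlds.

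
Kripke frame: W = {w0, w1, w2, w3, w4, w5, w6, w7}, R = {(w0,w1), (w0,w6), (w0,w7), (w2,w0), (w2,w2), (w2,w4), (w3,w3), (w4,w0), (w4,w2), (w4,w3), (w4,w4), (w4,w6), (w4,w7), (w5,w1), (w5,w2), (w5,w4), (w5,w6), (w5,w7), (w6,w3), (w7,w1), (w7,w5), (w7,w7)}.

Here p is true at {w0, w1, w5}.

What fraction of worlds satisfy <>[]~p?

w0: successors {w1, w6, w7}; []~p there: w1:T, w6:T, w7:F. ✓
w1: no successors, so <>[]~p fails. ✗
w2: successors {w0, w2, w4}; []~p there: w0:F, w2:F, w4:F. ✗
w3: successors {w3}; []~p there: w3:T. ✓
w4: successors {w0, w2, w3, w4, w6, w7}; []~p there: w0:F, w2:F, w3:T, w4:F, w6:T, w7:F. ✓
w5: successors {w1, w2, w4, w6, w7}; []~p there: w1:T, w2:F, w4:F, w6:T, w7:F. ✓
w6: successors {w3}; []~p there: w3:T. ✓
w7: successors {w1, w5, w7}; []~p there: w1:T, w5:F, w7:F. ✓
That's 6 of 8 worlds, so 6/8 = 3/4.

3/4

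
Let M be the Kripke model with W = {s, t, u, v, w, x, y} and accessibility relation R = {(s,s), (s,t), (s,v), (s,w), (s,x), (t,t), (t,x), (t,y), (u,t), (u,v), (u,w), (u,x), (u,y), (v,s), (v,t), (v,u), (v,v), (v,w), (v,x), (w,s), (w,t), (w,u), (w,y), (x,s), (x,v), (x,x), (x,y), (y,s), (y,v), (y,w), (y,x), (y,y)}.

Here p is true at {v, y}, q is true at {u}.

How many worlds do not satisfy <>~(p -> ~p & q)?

0

s: successors {s, t, v, w, x}; ~(p -> ~p & q) there: s:F, t:F, v:T, w:F, x:F. ✓
t: successors {t, x, y}; ~(p -> ~p & q) there: t:F, x:F, y:T. ✓
u: successors {t, v, w, x, y}; ~(p -> ~p & q) there: t:F, v:T, w:F, x:F, y:T. ✓
v: successors {s, t, u, v, w, x}; ~(p -> ~p & q) there: s:F, t:F, u:F, v:T, w:F, x:F. ✓
w: successors {s, t, u, y}; ~(p -> ~p & q) there: s:F, t:F, u:F, y:T. ✓
x: successors {s, v, x, y}; ~(p -> ~p & q) there: s:F, v:T, x:F, y:T. ✓
y: successors {s, v, w, x, y}; ~(p -> ~p & q) there: s:F, v:T, w:F, x:F, y:T. ✓
Satisfying worlds: {s, t, u, v, w, x, y}.
So <>~(p -> ~p & q) fails at the other 0 worlds.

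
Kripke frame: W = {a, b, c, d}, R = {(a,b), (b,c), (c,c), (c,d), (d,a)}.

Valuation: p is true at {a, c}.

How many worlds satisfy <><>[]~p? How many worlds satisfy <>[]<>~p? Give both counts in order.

1 and 2

For <><>[]~p:
a: successors {b}; <>[]~p there: b:F. ✗
b: successors {c}; <>[]~p there: c:F. ✗
c: successors {c, d}; <>[]~p there: c:F, d:T. ✓
d: successors {a}; <>[]~p there: a:F. ✗
— 1 world.
For <>[]<>~p:
a: successors {b}; []<>~p there: b:T. ✓
b: successors {c}; []<>~p there: c:F. ✗
c: successors {c, d}; []<>~p there: c:F, d:T. ✓
d: successors {a}; []<>~p there: a:F. ✗
— 2 worlds.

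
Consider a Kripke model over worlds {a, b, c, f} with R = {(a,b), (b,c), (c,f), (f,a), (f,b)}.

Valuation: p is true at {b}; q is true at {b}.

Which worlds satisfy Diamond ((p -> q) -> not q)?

{b, c, f}

a: successors {b}; (p -> q) -> not q there: b:F. ✗
b: successors {c}; (p -> q) -> not q there: c:T. ✓
c: successors {f}; (p -> q) -> not q there: f:T. ✓
f: successors {a, b}; (p -> q) -> not q there: a:T, b:F. ✓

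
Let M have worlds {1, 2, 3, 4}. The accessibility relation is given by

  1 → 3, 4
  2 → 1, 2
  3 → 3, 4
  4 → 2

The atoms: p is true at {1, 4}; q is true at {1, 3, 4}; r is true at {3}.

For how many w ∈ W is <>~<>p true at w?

2

1: successors {3, 4}; ~<>p there: 3:F, 4:T. ✓
2: successors {1, 2}; ~<>p there: 1:F, 2:F. ✗
3: successors {3, 4}; ~<>p there: 3:F, 4:T. ✓
4: successors {2}; ~<>p there: 2:F. ✗
Satisfying worlds: {1, 3}.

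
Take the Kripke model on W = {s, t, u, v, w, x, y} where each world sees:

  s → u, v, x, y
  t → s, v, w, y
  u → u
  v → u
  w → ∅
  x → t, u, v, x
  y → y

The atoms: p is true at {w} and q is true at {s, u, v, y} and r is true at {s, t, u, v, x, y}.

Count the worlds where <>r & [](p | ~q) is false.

s: <>r is T, [](p | ~q) is F. ✗
t: <>r is T, [](p | ~q) is F. ✗
u: <>r is T, [](p | ~q) is F. ✗
v: <>r is T, [](p | ~q) is F. ✗
w: <>r is F, [](p | ~q) is T. ✗
x: <>r is T, [](p | ~q) is F. ✗
y: <>r is T, [](p | ~q) is F. ✗
Satisfying worlds: ∅.
So <>r & [](p | ~q) fails at the other 7 worlds.

7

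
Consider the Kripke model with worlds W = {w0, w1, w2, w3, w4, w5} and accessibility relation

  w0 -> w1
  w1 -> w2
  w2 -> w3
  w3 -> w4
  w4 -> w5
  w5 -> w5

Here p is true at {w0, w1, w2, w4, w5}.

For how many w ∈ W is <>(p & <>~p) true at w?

w0: successors {w1}; p & <>~p there: w1:F. ✗
w1: successors {w2}; p & <>~p there: w2:T. ✓
w2: successors {w3}; p & <>~p there: w3:F. ✗
w3: successors {w4}; p & <>~p there: w4:F. ✗
w4: successors {w5}; p & <>~p there: w5:F. ✗
w5: successors {w5}; p & <>~p there: w5:F. ✗
Satisfying worlds: {w1}.

1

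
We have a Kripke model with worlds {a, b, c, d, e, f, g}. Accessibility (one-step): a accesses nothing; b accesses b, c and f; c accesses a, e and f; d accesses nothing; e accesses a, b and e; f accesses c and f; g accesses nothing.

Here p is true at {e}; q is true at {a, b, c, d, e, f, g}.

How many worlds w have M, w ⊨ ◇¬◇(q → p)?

4

a: no successors, so ◇¬◇(q → p) fails. ✗
b: successors {b, c, f}; ¬◇(q → p) there: b:T, c:F, f:T. ✓
c: successors {a, e, f}; ¬◇(q → p) there: a:T, e:F, f:T. ✓
d: no successors, so ◇¬◇(q → p) fails. ✗
e: successors {a, b, e}; ¬◇(q → p) there: a:T, b:T, e:F. ✓
f: successors {c, f}; ¬◇(q → p) there: c:F, f:T. ✓
g: no successors, so ◇¬◇(q → p) fails. ✗
Satisfying worlds: {b, c, e, f}.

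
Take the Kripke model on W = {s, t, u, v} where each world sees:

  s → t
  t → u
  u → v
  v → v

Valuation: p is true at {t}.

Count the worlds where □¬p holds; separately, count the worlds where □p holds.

3 and 1

For □¬p:
s: successors {t}; ¬p there: t:F. ✗
t: successors {u}; ¬p there: u:T. ✓
u: successors {v}; ¬p there: v:T. ✓
v: successors {v}; ¬p there: v:T. ✓
— 3 worlds.
For □p:
s: successors {t}; p there: t:T. ✓
t: successors {u}; p there: u:F. ✗
u: successors {v}; p there: v:F. ✗
v: successors {v}; p there: v:F. ✗
— 1 world.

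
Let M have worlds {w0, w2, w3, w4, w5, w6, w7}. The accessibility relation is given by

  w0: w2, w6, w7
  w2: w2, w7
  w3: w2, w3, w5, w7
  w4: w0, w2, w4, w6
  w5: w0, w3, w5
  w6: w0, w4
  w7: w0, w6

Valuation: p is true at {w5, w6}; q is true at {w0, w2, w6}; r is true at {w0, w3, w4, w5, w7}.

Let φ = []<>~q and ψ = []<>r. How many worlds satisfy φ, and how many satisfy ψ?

4 and 7

For []<>~q:
w0: successors {w2, w6, w7}; <>~q there: w2:T, w6:T, w7:F. ✗
w2: successors {w2, w7}; <>~q there: w2:T, w7:F. ✗
w3: successors {w2, w3, w5, w7}; <>~q there: w2:T, w3:T, w5:T, w7:F. ✗
w4: successors {w0, w2, w4, w6}; <>~q there: w0:T, w2:T, w4:T, w6:T. ✓
w5: successors {w0, w3, w5}; <>~q there: w0:T, w3:T, w5:T. ✓
w6: successors {w0, w4}; <>~q there: w0:T, w4:T. ✓
w7: successors {w0, w6}; <>~q there: w0:T, w6:T. ✓
— 4 worlds.
For []<>r:
w0: successors {w2, w6, w7}; <>r there: w2:T, w6:T, w7:T. ✓
w2: successors {w2, w7}; <>r there: w2:T, w7:T. ✓
w3: successors {w2, w3, w5, w7}; <>r there: w2:T, w3:T, w5:T, w7:T. ✓
w4: successors {w0, w2, w4, w6}; <>r there: w0:T, w2:T, w4:T, w6:T. ✓
w5: successors {w0, w3, w5}; <>r there: w0:T, w3:T, w5:T. ✓
w6: successors {w0, w4}; <>r there: w0:T, w4:T. ✓
w7: successors {w0, w6}; <>r there: w0:T, w6:T. ✓
— 7 worlds.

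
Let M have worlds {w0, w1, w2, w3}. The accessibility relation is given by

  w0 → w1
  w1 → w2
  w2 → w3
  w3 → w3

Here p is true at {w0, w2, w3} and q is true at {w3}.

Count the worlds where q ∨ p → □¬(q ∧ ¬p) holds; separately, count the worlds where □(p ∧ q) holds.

For q ∨ p → □¬(q ∧ ¬p):
w0: q ∨ p is T, □¬(q ∧ ¬p) is T. ✓
w1: q ∨ p is F, □¬(q ∧ ¬p) is T. ✓
w2: q ∨ p is T, □¬(q ∧ ¬p) is T. ✓
w3: q ∨ p is T, □¬(q ∧ ¬p) is T. ✓
— 4 worlds.
For □(p ∧ q):
w0: successors {w1}; p ∧ q there: w1:F. ✗
w1: successors {w2}; p ∧ q there: w2:F. ✗
w2: successors {w3}; p ∧ q there: w3:T. ✓
w3: successors {w3}; p ∧ q there: w3:T. ✓
— 2 worlds.

4 and 2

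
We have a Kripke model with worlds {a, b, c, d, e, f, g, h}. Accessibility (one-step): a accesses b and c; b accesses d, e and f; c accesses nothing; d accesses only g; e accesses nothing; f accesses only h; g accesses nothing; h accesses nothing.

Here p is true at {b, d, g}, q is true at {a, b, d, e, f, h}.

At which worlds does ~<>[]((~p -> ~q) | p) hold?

{c, e, g, h}

a: <>[]((~p -> ~q) | p) is T. ✗
b: <>[]((~p -> ~q) | p) is T. ✗
c: <>[]((~p -> ~q) | p) is F. ✓
d: <>[]((~p -> ~q) | p) is T. ✗
e: <>[]((~p -> ~q) | p) is F. ✓
f: <>[]((~p -> ~q) | p) is T. ✗
g: <>[]((~p -> ~q) | p) is F. ✓
h: <>[]((~p -> ~q) | p) is F. ✓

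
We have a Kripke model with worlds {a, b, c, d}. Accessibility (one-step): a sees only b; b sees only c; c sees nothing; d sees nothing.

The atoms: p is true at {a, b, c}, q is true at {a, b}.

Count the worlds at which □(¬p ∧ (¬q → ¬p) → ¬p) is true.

4

a: successors {b}; ¬p ∧ (¬q → ¬p) → ¬p there: b:T. ✓
b: successors {c}; ¬p ∧ (¬q → ¬p) → ¬p there: c:T. ✓
c: no successors, so □(¬p ∧ (¬q → ¬p) → ¬p) holds vacuously. ✓
d: no successors, so □(¬p ∧ (¬q → ¬p) → ¬p) holds vacuously. ✓
Satisfying worlds: {a, b, c, d}.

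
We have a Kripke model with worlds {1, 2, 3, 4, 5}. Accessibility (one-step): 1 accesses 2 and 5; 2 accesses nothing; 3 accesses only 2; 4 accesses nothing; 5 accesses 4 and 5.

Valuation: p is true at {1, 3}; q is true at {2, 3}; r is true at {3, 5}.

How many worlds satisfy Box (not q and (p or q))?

1: successors {2, 5}; not q and (p or q) there: 2:F, 5:F. ✗
2: no successors, so Box (not q and (p or q)) holds vacuously. ✓
3: successors {2}; not q and (p or q) there: 2:F. ✗
4: no successors, so Box (not q and (p or q)) holds vacuously. ✓
5: successors {4, 5}; not q and (p or q) there: 4:F, 5:F. ✗
Satisfying worlds: {2, 4}.

2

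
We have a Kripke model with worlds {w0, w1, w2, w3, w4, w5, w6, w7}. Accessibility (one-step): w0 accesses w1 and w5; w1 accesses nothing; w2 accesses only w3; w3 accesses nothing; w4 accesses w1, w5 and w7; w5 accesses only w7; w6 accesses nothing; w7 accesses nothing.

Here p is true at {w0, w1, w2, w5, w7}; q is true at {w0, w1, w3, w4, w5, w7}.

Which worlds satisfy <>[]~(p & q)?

w0: successors {w1, w5}; []~(p & q) there: w1:T, w5:F. ✓
w1: no successors, so <>[]~(p & q) fails. ✗
w2: successors {w3}; []~(p & q) there: w3:T. ✓
w3: no successors, so <>[]~(p & q) fails. ✗
w4: successors {w1, w5, w7}; []~(p & q) there: w1:T, w5:F, w7:T. ✓
w5: successors {w7}; []~(p & q) there: w7:T. ✓
w6: no successors, so <>[]~(p & q) fails. ✗
w7: no successors, so <>[]~(p & q) fails. ✗

{w0, w2, w4, w5}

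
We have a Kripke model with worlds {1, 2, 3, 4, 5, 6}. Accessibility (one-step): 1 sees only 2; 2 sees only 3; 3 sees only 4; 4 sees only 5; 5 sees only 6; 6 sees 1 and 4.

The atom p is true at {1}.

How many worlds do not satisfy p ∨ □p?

5

1: p is T, □p is F. ✓
2: p is F, □p is F. ✗
3: p is F, □p is F. ✗
4: p is F, □p is F. ✗
5: p is F, □p is F. ✗
6: p is F, □p is F. ✗
Satisfying worlds: {1}.
So p ∨ □p fails at the other 5 worlds.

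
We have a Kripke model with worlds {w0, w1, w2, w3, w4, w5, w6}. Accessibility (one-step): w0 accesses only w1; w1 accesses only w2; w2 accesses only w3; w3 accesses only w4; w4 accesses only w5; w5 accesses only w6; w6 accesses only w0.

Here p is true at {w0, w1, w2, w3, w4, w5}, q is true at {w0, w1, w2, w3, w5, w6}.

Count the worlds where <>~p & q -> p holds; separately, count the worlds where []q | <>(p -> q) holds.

7 and 6

For <>~p & q -> p:
w0: <>~p & q is F, p is T. ✓
w1: <>~p & q is F, p is T. ✓
w2: <>~p & q is F, p is T. ✓
w3: <>~p & q is F, p is T. ✓
w4: <>~p & q is F, p is T. ✓
w5: <>~p & q is T, p is T. ✓
w6: <>~p & q is F, p is F. ✓
— 7 worlds.
For []q | <>(p -> q):
w0: []q is T, <>(p -> q) is T. ✓
w1: []q is T, <>(p -> q) is T. ✓
w2: []q is T, <>(p -> q) is T. ✓
w3: []q is F, <>(p -> q) is F. ✗
w4: []q is T, <>(p -> q) is T. ✓
w5: []q is T, <>(p -> q) is T. ✓
w6: []q is T, <>(p -> q) is T. ✓
— 6 worlds.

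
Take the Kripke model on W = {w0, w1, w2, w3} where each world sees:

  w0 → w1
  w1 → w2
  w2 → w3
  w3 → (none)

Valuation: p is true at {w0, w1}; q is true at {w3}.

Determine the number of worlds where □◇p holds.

w0: successors {w1}; ◇p there: w1:F. ✗
w1: successors {w2}; ◇p there: w2:F. ✗
w2: successors {w3}; ◇p there: w3:F. ✗
w3: no successors, so □◇p holds vacuously. ✓
Satisfying worlds: {w3}.

1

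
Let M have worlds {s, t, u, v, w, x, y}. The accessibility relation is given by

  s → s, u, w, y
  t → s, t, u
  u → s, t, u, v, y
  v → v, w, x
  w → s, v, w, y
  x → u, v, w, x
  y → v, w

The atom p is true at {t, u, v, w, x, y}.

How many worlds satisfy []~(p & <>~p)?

s: successors {s, u, w, y}; ~(p & <>~p) there: s:T, u:F, w:F, y:T. ✗
t: successors {s, t, u}; ~(p & <>~p) there: s:T, t:F, u:F. ✗
u: successors {s, t, u, v, y}; ~(p & <>~p) there: s:T, t:F, u:F, v:T, y:T. ✗
v: successors {v, w, x}; ~(p & <>~p) there: v:T, w:F, x:T. ✗
w: successors {s, v, w, y}; ~(p & <>~p) there: s:T, v:T, w:F, y:T. ✗
x: successors {u, v, w, x}; ~(p & <>~p) there: u:F, v:T, w:F, x:T. ✗
y: successors {v, w}; ~(p & <>~p) there: v:T, w:F. ✗
Satisfying worlds: ∅.

0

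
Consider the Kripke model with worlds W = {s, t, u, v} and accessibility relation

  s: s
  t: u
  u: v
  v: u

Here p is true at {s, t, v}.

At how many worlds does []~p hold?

s: successors {s}; ~p there: s:F. ✗
t: successors {u}; ~p there: u:T. ✓
u: successors {v}; ~p there: v:F. ✗
v: successors {u}; ~p there: u:T. ✓
Satisfying worlds: {t, v}.

2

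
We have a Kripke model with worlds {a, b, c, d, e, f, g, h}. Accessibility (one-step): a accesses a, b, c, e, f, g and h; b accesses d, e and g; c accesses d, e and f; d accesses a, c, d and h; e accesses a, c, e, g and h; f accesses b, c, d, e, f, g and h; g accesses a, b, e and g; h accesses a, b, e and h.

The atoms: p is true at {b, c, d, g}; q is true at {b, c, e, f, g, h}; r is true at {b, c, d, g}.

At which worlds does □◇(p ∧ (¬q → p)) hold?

a: successors {a, b, c, e, f, g, h}; ◇(p ∧ (¬q → p)) there: a:T, b:T, c:T, e:T, f:T, g:T, h:T. ✓
b: successors {d, e, g}; ◇(p ∧ (¬q → p)) there: d:T, e:T, g:T. ✓
c: successors {d, e, f}; ◇(p ∧ (¬q → p)) there: d:T, e:T, f:T. ✓
d: successors {a, c, d, h}; ◇(p ∧ (¬q → p)) there: a:T, c:T, d:T, h:T. ✓
e: successors {a, c, e, g, h}; ◇(p ∧ (¬q → p)) there: a:T, c:T, e:T, g:T, h:T. ✓
f: successors {b, c, d, e, f, g, h}; ◇(p ∧ (¬q → p)) there: b:T, c:T, d:T, e:T, f:T, g:T, h:T. ✓
g: successors {a, b, e, g}; ◇(p ∧ (¬q → p)) there: a:T, b:T, e:T, g:T. ✓
h: successors {a, b, e, h}; ◇(p ∧ (¬q → p)) there: a:T, b:T, e:T, h:T. ✓

{a, b, c, d, e, f, g, h}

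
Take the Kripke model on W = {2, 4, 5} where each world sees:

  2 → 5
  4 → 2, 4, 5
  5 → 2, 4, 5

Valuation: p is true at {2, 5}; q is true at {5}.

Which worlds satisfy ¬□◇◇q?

∅

2: □◇◇q is T. ✗
4: □◇◇q is T. ✗
5: □◇◇q is T. ✗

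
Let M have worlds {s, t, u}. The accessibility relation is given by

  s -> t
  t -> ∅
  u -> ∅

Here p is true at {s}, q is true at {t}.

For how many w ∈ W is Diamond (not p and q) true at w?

s: successors {t}; not p and q there: t:T. ✓
t: no successors, so Diamond (not p and q) fails. ✗
u: no successors, so Diamond (not p and q) fails. ✗
Satisfying worlds: {s}.

1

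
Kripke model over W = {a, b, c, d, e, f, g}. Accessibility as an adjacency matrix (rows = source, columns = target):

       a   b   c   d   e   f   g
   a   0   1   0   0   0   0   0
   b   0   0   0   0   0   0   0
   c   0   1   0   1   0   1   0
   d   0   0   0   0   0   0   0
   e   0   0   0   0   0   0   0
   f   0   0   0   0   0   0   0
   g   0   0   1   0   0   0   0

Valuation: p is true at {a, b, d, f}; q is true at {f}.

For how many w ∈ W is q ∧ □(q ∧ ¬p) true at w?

a: q is F, □(q ∧ ¬p) is F. ✗
b: q is F, □(q ∧ ¬p) is T. ✗
c: q is F, □(q ∧ ¬p) is F. ✗
d: q is F, □(q ∧ ¬p) is T. ✗
e: q is F, □(q ∧ ¬p) is T. ✗
f: q is T, □(q ∧ ¬p) is T. ✓
g: q is F, □(q ∧ ¬p) is F. ✗
Satisfying worlds: {f}.

1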